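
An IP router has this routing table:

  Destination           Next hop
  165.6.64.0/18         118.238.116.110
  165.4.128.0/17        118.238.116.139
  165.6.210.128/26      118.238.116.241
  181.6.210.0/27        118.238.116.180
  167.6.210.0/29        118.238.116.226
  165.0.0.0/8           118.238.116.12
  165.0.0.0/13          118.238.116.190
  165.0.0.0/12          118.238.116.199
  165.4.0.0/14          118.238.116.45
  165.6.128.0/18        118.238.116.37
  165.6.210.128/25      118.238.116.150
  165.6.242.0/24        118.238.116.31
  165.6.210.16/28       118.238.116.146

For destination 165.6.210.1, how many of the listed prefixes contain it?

Prefixes containing 165.6.210.1:
  165.0.0.0/8 (165.0.0.0 - 165.255.255.255)
  165.0.0.0/12 (165.0.0.0 - 165.15.255.255)
  165.0.0.0/13 (165.0.0.0 - 165.7.255.255)
  165.4.0.0/14 (165.4.0.0 - 165.7.255.255)
Total matching entries: 4.

4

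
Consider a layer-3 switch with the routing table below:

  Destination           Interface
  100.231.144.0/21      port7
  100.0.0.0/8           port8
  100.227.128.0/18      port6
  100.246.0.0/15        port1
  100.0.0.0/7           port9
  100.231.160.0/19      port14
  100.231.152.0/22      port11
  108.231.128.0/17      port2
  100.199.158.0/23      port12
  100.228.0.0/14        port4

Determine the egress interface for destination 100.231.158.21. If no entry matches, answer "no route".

port4

Routes whose prefix contains 100.231.158.21:
  100.0.0.0/7 (100.0.0.0 - 101.255.255.255) -> port9
  100.0.0.0/8 (100.0.0.0 - 100.255.255.255) -> port8
  100.228.0.0/14 (100.228.0.0 - 100.231.255.255) -> port4
More-specific entries that do NOT match:
  100.199.158.0/23 (100.199.158.0 - 100.199.159.255) does not contain 100.231.158.21
  100.231.152.0/22 (100.231.152.0 - 100.231.155.255) does not contain 100.231.158.21
  100.231.144.0/21 (100.231.144.0 - 100.231.151.255) does not contain 100.231.158.21
  100.231.160.0/19 (100.231.160.0 - 100.231.191.255) does not contain 100.231.158.21
  100.227.128.0/18 (100.227.128.0 - 100.227.191.255) does not contain 100.231.158.21
  108.231.128.0/17 (108.231.128.0 - 108.231.255.255) does not contain 100.231.158.21
  100.246.0.0/15 (100.246.0.0 - 100.247.255.255) does not contain 100.231.158.21
Longest matching prefix is /14 -> interface port4.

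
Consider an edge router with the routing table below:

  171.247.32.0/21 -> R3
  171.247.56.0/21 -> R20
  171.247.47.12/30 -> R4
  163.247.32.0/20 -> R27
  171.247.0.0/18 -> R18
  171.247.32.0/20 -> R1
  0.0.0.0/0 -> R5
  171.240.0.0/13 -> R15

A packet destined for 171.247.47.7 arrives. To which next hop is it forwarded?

R1

Routes whose prefix contains 171.247.47.7:
  0.0.0.0/0 (default, matches everything) -> R5
  171.240.0.0/13 (171.240.0.0 - 171.247.255.255) -> R15
  171.247.0.0/18 (171.247.0.0 - 171.247.63.255) -> R18
  171.247.32.0/20 (171.247.32.0 - 171.247.47.255) -> R1
More-specific entries that do NOT match:
  171.247.47.12/30 (171.247.47.12 - 171.247.47.15) does not contain 171.247.47.7
  171.247.32.0/21 (171.247.32.0 - 171.247.39.255) does not contain 171.247.47.7
  171.247.56.0/21 (171.247.56.0 - 171.247.63.255) does not contain 171.247.47.7
Longest matching prefix is /20 -> next hop R1.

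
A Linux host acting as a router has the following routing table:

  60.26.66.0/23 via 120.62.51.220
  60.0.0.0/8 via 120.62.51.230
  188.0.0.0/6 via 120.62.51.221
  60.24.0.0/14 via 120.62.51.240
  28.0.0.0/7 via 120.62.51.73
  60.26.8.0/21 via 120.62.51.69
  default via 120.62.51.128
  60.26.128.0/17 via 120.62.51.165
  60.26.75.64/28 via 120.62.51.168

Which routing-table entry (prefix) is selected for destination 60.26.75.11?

60.24.0.0/14

Entries matching 60.26.75.11:
  0.0.0.0/0 (default, matches everything)
  60.0.0.0/8 (60.0.0.0 - 60.255.255.255)
  60.24.0.0/14 (60.24.0.0 - 60.27.255.255)
Most specific is 60.24.0.0/14.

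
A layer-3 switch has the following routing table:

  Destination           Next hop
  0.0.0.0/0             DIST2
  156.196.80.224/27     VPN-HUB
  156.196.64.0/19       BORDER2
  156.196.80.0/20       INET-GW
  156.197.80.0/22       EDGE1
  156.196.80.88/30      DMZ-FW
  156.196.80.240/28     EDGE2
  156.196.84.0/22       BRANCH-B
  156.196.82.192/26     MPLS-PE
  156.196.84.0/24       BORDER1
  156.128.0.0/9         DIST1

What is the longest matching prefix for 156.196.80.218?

Entries matching 156.196.80.218:
  0.0.0.0/0 (default, matches everything)
  156.128.0.0/9 (156.128.0.0 - 156.255.255.255)
  156.196.64.0/19 (156.196.64.0 - 156.196.95.255)
  156.196.80.0/20 (156.196.80.0 - 156.196.95.255)
Most specific is 156.196.80.0/20.

156.196.80.0/20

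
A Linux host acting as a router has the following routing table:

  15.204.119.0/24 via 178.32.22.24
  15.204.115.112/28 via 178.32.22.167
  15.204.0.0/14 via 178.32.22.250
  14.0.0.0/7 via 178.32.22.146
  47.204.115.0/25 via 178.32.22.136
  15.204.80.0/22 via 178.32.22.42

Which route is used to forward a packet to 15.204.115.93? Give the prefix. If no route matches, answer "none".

Entries matching 15.204.115.93:
  14.0.0.0/7 (14.0.0.0 - 15.255.255.255)
  15.204.0.0/14 (15.204.0.0 - 15.207.255.255)
Most specific is 15.204.0.0/14.

15.204.0.0/14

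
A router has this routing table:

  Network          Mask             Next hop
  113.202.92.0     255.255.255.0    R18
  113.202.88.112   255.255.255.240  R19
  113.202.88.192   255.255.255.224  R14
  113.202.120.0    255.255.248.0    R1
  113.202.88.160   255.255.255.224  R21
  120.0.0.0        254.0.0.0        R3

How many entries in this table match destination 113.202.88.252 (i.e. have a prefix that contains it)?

0

No listed prefix contains 113.202.88.252.
Total matching entries: 0.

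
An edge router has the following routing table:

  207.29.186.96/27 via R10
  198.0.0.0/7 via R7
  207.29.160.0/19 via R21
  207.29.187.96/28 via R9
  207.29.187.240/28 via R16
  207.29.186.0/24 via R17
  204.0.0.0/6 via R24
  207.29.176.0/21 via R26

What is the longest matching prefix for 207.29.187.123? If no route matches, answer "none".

207.29.160.0/19

Entries matching 207.29.187.123:
  204.0.0.0/6 (204.0.0.0 - 207.255.255.255)
  207.29.160.0/19 (207.29.160.0 - 207.29.191.255)
Most specific is 207.29.160.0/19.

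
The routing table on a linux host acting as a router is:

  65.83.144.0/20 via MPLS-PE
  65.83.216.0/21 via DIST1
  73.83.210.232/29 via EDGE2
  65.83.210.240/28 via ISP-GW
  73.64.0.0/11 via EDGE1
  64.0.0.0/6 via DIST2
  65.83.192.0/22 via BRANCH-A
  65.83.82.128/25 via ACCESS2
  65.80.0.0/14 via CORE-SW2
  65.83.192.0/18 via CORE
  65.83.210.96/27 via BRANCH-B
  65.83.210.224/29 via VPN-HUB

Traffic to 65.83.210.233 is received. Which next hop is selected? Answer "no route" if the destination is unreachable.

CORE

Routes whose prefix contains 65.83.210.233:
  64.0.0.0/6 (64.0.0.0 - 67.255.255.255) -> DIST2
  65.80.0.0/14 (65.80.0.0 - 65.83.255.255) -> CORE-SW2
  65.83.192.0/18 (65.83.192.0 - 65.83.255.255) -> CORE
More-specific entries that do NOT match:
  73.83.210.232/29 (73.83.210.232 - 73.83.210.239) does not contain 65.83.210.233
  65.83.210.224/29 (65.83.210.224 - 65.83.210.231) does not contain 65.83.210.233
  65.83.210.240/28 (65.83.210.240 - 65.83.210.255) does not contain 65.83.210.233
  65.83.210.96/27 (65.83.210.96 - 65.83.210.127) does not contain 65.83.210.233
  65.83.82.128/25 (65.83.82.128 - 65.83.82.255) does not contain 65.83.210.233
  65.83.192.0/22 (65.83.192.0 - 65.83.195.255) does not contain 65.83.210.233
  65.83.216.0/21 (65.83.216.0 - 65.83.223.255) does not contain 65.83.210.233
  65.83.144.0/20 (65.83.144.0 - 65.83.159.255) does not contain 65.83.210.233
Longest matching prefix is /18 -> next hop CORE.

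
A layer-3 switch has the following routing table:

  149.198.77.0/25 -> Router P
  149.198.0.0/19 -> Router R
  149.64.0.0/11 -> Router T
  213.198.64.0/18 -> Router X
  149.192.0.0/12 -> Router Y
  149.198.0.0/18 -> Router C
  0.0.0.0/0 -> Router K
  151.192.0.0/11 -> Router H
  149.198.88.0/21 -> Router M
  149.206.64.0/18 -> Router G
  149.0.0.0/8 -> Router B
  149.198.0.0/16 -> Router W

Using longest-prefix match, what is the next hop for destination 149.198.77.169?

Router W

Routes whose prefix contains 149.198.77.169:
  0.0.0.0/0 (default, matches everything) -> Router K
  149.0.0.0/8 (149.0.0.0 - 149.255.255.255) -> Router B
  149.192.0.0/12 (149.192.0.0 - 149.207.255.255) -> Router Y
  149.198.0.0/16 (149.198.0.0 - 149.198.255.255) -> Router W
More-specific entries that do NOT match:
  149.198.77.0/25 (149.198.77.0 - 149.198.77.127) does not contain 149.198.77.169
  149.198.88.0/21 (149.198.88.0 - 149.198.95.255) does not contain 149.198.77.169
  149.198.0.0/19 (149.198.0.0 - 149.198.31.255) does not contain 149.198.77.169
  213.198.64.0/18 (213.198.64.0 - 213.198.127.255) does not contain 149.198.77.169
  149.198.0.0/18 (149.198.0.0 - 149.198.63.255) does not contain 149.198.77.169
  149.206.64.0/18 (149.206.64.0 - 149.206.127.255) does not contain 149.198.77.169
Longest matching prefix is /16 -> next hop Router W.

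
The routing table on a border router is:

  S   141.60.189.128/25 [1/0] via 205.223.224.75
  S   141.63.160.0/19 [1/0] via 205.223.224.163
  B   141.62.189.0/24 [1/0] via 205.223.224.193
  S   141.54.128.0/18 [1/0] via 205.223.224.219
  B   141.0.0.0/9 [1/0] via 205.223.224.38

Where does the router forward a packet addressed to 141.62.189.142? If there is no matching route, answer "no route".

205.223.224.193

Routes whose prefix contains 141.62.189.142:
  141.0.0.0/9 (141.0.0.0 - 141.127.255.255) -> 205.223.224.38
  141.62.189.0/24 (141.62.189.0 - 141.62.189.255) -> 205.223.224.193
More-specific entries that do NOT match:
  141.60.189.128/25 (141.60.189.128 - 141.60.189.255) does not contain 141.62.189.142
Longest matching prefix is /24 -> next hop 205.223.224.193.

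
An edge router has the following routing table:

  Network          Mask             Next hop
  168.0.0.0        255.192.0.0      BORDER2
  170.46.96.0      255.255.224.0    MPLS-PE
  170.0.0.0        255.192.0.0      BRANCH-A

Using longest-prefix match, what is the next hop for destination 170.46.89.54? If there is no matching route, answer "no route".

BRANCH-A

Routes whose prefix contains 170.46.89.54:
  170.0.0.0/10 (170.0.0.0 - 170.63.255.255) -> BRANCH-A
More-specific entries that do NOT match:
  170.46.96.0/19 (170.46.96.0 - 170.46.127.255) does not contain 170.46.89.54
Longest matching prefix is /10 -> next hop BRANCH-A.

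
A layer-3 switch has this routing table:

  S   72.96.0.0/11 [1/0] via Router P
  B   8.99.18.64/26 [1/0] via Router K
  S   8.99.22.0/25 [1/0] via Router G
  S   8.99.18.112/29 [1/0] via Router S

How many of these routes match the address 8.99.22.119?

1

Prefixes containing 8.99.22.119:
  8.99.22.0/25 (8.99.22.0 - 8.99.22.127)
Total matching entries: 1.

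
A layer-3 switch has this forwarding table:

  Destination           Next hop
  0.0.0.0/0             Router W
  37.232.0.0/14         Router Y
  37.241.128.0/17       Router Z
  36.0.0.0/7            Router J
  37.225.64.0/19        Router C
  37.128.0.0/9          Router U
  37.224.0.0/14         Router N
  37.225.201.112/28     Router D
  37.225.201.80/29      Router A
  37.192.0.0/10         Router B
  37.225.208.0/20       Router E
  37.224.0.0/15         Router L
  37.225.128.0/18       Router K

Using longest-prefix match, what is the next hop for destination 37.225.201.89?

Router L

Routes whose prefix contains 37.225.201.89:
  0.0.0.0/0 (default, matches everything) -> Router W
  36.0.0.0/7 (36.0.0.0 - 37.255.255.255) -> Router J
  37.128.0.0/9 (37.128.0.0 - 37.255.255.255) -> Router U
  37.192.0.0/10 (37.192.0.0 - 37.255.255.255) -> Router B
  37.224.0.0/14 (37.224.0.0 - 37.227.255.255) -> Router N
  37.224.0.0/15 (37.224.0.0 - 37.225.255.255) -> Router L
More-specific entries that do NOT match:
  37.225.201.80/29 (37.225.201.80 - 37.225.201.87) does not contain 37.225.201.89
  37.225.201.112/28 (37.225.201.112 - 37.225.201.127) does not contain 37.225.201.89
  37.225.208.0/20 (37.225.208.0 - 37.225.223.255) does not contain 37.225.201.89
  37.225.64.0/19 (37.225.64.0 - 37.225.95.255) does not contain 37.225.201.89
  37.225.128.0/18 (37.225.128.0 - 37.225.191.255) does not contain 37.225.201.89
  37.241.128.0/17 (37.241.128.0 - 37.241.255.255) does not contain 37.225.201.89
Longest matching prefix is /15 -> next hop Router L.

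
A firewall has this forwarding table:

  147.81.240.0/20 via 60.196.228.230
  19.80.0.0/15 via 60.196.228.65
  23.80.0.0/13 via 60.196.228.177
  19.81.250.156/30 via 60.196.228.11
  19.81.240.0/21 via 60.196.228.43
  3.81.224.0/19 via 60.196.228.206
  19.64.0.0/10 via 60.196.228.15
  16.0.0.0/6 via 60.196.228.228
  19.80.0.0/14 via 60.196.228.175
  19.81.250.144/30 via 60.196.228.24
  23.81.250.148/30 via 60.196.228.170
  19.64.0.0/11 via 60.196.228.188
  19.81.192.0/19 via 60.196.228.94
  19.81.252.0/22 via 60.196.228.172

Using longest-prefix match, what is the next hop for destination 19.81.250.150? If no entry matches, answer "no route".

Routes whose prefix contains 19.81.250.150:
  16.0.0.0/6 (16.0.0.0 - 19.255.255.255) -> 60.196.228.228
  19.64.0.0/10 (19.64.0.0 - 19.127.255.255) -> 60.196.228.15
  19.64.0.0/11 (19.64.0.0 - 19.95.255.255) -> 60.196.228.188
  19.80.0.0/14 (19.80.0.0 - 19.83.255.255) -> 60.196.228.175
  19.80.0.0/15 (19.80.0.0 - 19.81.255.255) -> 60.196.228.65
More-specific entries that do NOT match:
  19.81.250.156/30 (19.81.250.156 - 19.81.250.159) does not contain 19.81.250.150
  19.81.250.144/30 (19.81.250.144 - 19.81.250.147) does not contain 19.81.250.150
  23.81.250.148/30 (23.81.250.148 - 23.81.250.151) does not contain 19.81.250.150
  19.81.252.0/22 (19.81.252.0 - 19.81.255.255) does not contain 19.81.250.150
  19.81.240.0/21 (19.81.240.0 - 19.81.247.255) does not contain 19.81.250.150
  147.81.240.0/20 (147.81.240.0 - 147.81.255.255) does not contain 19.81.250.150
  3.81.224.0/19 (3.81.224.0 - 3.81.255.255) does not contain 19.81.250.150
  19.81.192.0/19 (19.81.192.0 - 19.81.223.255) does not contain 19.81.250.150
Longest matching prefix is /15 -> next hop 60.196.228.65.

60.196.228.65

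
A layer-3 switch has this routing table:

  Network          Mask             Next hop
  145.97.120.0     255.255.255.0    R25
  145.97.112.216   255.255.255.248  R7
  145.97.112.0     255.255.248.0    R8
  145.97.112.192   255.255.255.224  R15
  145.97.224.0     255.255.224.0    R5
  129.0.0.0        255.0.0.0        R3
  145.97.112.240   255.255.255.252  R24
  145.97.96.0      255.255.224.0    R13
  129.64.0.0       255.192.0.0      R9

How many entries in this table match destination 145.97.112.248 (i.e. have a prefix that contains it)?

Prefixes containing 145.97.112.248:
  145.97.96.0/19 (145.97.96.0 - 145.97.127.255)
  145.97.112.0/21 (145.97.112.0 - 145.97.119.255)
Total matching entries: 2.

2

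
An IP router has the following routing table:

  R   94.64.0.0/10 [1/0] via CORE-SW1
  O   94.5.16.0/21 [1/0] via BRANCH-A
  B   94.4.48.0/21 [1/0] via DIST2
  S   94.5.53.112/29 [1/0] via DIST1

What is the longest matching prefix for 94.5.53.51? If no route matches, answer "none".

94.5.53.51 is outside every listed prefix and there is no default route.

none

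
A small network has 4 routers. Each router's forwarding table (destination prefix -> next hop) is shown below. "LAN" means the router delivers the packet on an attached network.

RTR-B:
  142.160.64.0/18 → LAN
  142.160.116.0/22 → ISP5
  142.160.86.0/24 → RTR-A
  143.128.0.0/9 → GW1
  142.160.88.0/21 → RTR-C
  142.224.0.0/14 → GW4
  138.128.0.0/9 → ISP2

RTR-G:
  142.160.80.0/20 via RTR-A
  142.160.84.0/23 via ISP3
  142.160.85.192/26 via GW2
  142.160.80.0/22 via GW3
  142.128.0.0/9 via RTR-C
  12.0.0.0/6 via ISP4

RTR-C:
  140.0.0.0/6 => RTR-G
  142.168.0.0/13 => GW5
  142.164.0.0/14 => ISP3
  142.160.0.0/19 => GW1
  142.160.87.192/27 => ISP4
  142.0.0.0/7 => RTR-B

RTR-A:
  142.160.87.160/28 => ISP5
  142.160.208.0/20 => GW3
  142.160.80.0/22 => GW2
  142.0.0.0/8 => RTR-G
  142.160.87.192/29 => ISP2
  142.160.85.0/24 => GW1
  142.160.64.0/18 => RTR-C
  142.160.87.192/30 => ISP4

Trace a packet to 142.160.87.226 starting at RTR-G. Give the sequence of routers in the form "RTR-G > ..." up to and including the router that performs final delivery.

At RTR-G: longest match for 142.160.87.226 is 142.160.80.0/20 -> RTR-A
At RTR-A: longest match for 142.160.87.226 is 142.160.64.0/18 -> RTR-C
At RTR-C: longest match for 142.160.87.226 is 142.0.0.0/7 -> RTR-B
At RTR-B: longest match for 142.160.87.226 is 142.160.64.0/18 -> LAN

RTR-G > RTR-A > RTR-C > RTR-B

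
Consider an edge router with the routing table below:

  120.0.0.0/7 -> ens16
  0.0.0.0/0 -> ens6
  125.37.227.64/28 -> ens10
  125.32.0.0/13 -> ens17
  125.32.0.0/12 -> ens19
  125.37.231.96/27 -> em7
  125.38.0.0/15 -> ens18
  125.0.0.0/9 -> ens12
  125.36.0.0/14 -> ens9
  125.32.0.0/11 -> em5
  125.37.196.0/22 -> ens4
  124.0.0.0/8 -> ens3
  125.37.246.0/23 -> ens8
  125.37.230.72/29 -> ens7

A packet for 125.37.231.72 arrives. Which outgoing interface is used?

ens9

Routes whose prefix contains 125.37.231.72:
  0.0.0.0/0 (default, matches everything) -> ens6
  125.0.0.0/9 (125.0.0.0 - 125.127.255.255) -> ens12
  125.32.0.0/11 (125.32.0.0 - 125.63.255.255) -> em5
  125.32.0.0/12 (125.32.0.0 - 125.47.255.255) -> ens19
  125.32.0.0/13 (125.32.0.0 - 125.39.255.255) -> ens17
  125.36.0.0/14 (125.36.0.0 - 125.39.255.255) -> ens9
More-specific entries that do NOT match:
  125.37.230.72/29 (125.37.230.72 - 125.37.230.79) does not contain 125.37.231.72
  125.37.227.64/28 (125.37.227.64 - 125.37.227.79) does not contain 125.37.231.72
  125.37.231.96/27 (125.37.231.96 - 125.37.231.127) does not contain 125.37.231.72
  125.37.246.0/23 (125.37.246.0 - 125.37.247.255) does not contain 125.37.231.72
  125.37.196.0/22 (125.37.196.0 - 125.37.199.255) does not contain 125.37.231.72
  125.38.0.0/15 (125.38.0.0 - 125.39.255.255) does not contain 125.37.231.72
Longest matching prefix is /14 -> interface ens9.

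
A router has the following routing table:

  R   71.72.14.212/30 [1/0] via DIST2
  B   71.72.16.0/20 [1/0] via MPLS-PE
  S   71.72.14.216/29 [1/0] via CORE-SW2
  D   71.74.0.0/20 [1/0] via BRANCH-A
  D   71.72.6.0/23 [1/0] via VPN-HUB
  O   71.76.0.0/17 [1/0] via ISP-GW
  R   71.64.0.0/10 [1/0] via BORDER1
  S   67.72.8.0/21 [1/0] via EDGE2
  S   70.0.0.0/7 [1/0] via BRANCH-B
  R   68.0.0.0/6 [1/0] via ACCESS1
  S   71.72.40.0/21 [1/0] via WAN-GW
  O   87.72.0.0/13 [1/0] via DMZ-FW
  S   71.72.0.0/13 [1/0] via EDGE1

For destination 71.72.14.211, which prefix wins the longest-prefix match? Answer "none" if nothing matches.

Entries matching 71.72.14.211:
  68.0.0.0/6 (68.0.0.0 - 71.255.255.255)
  70.0.0.0/7 (70.0.0.0 - 71.255.255.255)
  71.64.0.0/10 (71.64.0.0 - 71.127.255.255)
  71.72.0.0/13 (71.72.0.0 - 71.79.255.255)
Most specific is 71.72.0.0/13.

71.72.0.0/13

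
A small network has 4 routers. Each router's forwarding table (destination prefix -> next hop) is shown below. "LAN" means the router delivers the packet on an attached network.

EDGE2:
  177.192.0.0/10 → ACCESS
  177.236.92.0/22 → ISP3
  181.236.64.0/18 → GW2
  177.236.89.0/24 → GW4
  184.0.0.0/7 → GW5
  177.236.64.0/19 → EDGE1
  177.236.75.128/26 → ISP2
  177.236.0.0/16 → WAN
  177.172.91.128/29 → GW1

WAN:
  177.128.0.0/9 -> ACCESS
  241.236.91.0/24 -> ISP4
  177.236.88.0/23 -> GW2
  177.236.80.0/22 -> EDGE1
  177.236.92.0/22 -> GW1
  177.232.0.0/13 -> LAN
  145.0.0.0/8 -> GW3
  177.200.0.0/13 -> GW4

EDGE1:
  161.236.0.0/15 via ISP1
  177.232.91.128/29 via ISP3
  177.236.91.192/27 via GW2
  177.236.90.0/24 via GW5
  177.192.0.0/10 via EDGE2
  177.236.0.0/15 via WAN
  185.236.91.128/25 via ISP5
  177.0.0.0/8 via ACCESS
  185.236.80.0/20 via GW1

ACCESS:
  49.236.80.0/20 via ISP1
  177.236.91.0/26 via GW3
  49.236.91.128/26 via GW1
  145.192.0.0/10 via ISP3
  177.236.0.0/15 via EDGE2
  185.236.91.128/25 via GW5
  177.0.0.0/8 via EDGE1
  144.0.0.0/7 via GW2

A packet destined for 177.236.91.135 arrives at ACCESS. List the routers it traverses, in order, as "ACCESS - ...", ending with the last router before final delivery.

ACCESS - EDGE2 - EDGE1 - WAN

At ACCESS: longest match for 177.236.91.135 is 177.236.0.0/15 -> EDGE2
At EDGE2: longest match for 177.236.91.135 is 177.236.64.0/19 -> EDGE1
At EDGE1: longest match for 177.236.91.135 is 177.236.0.0/15 -> WAN
At WAN: longest match for 177.236.91.135 is 177.232.0.0/13 -> LAN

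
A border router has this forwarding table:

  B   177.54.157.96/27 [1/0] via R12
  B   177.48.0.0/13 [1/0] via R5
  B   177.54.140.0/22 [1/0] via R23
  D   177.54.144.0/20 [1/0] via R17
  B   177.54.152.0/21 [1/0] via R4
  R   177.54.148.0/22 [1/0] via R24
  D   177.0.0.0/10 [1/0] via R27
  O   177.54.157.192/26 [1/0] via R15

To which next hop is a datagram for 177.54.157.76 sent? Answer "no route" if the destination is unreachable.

Routes whose prefix contains 177.54.157.76:
  177.0.0.0/10 (177.0.0.0 - 177.63.255.255) -> R27
  177.48.0.0/13 (177.48.0.0 - 177.55.255.255) -> R5
  177.54.144.0/20 (177.54.144.0 - 177.54.159.255) -> R17
  177.54.152.0/21 (177.54.152.0 - 177.54.159.255) -> R4
More-specific entries that do NOT match:
  177.54.157.96/27 (177.54.157.96 - 177.54.157.127) does not contain 177.54.157.76
  177.54.157.192/26 (177.54.157.192 - 177.54.157.255) does not contain 177.54.157.76
  177.54.140.0/22 (177.54.140.0 - 177.54.143.255) does not contain 177.54.157.76
  177.54.148.0/22 (177.54.148.0 - 177.54.151.255) does not contain 177.54.157.76
Longest matching prefix is /21 -> next hop R4.

R4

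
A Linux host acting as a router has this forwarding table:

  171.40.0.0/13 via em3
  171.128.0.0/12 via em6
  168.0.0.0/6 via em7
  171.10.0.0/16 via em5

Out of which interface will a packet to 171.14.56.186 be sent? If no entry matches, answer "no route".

Routes whose prefix contains 171.14.56.186:
  168.0.0.0/6 (168.0.0.0 - 171.255.255.255) -> em7
More-specific entries that do NOT match:
  171.10.0.0/16 (171.10.0.0 - 171.10.255.255) does not contain 171.14.56.186
  171.40.0.0/13 (171.40.0.0 - 171.47.255.255) does not contain 171.14.56.186
  171.128.0.0/12 (171.128.0.0 - 171.143.255.255) does not contain 171.14.56.186
Longest matching prefix is /6 -> interface em7.

em7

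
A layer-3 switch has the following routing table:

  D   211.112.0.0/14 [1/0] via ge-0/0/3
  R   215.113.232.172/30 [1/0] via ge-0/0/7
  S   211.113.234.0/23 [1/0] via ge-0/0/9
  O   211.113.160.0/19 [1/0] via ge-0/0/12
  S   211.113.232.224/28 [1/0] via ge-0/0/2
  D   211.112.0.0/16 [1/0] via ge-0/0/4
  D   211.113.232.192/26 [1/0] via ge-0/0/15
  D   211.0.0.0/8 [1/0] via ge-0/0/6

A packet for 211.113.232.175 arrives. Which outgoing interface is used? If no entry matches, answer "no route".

Routes whose prefix contains 211.113.232.175:
  211.0.0.0/8 (211.0.0.0 - 211.255.255.255) -> ge-0/0/6
  211.112.0.0/14 (211.112.0.0 - 211.115.255.255) -> ge-0/0/3
More-specific entries that do NOT match:
  215.113.232.172/30 (215.113.232.172 - 215.113.232.175) does not contain 211.113.232.175
  211.113.232.224/28 (211.113.232.224 - 211.113.232.239) does not contain 211.113.232.175
  211.113.232.192/26 (211.113.232.192 - 211.113.232.255) does not contain 211.113.232.175
  211.113.234.0/23 (211.113.234.0 - 211.113.235.255) does not contain 211.113.232.175
  211.113.160.0/19 (211.113.160.0 - 211.113.191.255) does not contain 211.113.232.175
  211.112.0.0/16 (211.112.0.0 - 211.112.255.255) does not contain 211.113.232.175
Longest matching prefix is /14 -> interface ge-0/0/3.

ge-0/0/3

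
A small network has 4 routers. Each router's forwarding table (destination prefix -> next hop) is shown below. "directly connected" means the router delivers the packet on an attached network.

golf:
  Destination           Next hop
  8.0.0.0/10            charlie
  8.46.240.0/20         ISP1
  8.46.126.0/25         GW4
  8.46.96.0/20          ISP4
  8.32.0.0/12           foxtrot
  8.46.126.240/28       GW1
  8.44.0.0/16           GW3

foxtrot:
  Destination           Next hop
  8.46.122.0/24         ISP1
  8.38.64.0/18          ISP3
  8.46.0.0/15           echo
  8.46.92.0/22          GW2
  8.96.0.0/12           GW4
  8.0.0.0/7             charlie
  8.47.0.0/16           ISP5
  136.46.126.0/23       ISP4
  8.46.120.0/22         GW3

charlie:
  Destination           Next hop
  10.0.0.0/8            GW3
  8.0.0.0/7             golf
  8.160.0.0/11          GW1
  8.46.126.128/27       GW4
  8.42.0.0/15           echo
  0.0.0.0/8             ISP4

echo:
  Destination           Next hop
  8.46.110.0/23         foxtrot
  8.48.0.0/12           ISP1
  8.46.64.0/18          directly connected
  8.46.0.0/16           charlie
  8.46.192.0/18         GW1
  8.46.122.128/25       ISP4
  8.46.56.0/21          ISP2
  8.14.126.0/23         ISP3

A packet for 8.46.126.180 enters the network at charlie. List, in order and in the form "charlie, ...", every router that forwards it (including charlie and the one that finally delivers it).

charlie, golf, foxtrot, echo

At charlie: longest match for 8.46.126.180 is 8.0.0.0/7 -> golf
At golf: longest match for 8.46.126.180 is 8.32.0.0/12 -> foxtrot
At foxtrot: longest match for 8.46.126.180 is 8.46.0.0/15 -> echo
At echo: longest match for 8.46.126.180 is 8.46.64.0/18 -> directly connected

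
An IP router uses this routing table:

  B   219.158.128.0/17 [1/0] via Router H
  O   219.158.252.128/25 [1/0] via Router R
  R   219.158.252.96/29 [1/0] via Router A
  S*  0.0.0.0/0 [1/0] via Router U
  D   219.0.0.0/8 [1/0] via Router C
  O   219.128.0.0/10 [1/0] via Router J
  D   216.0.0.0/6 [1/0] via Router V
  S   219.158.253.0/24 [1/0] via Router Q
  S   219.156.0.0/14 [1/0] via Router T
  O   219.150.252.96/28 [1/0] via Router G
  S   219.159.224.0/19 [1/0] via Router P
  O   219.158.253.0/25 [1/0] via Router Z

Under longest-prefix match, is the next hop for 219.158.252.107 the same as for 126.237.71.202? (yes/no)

219.158.252.107: longest match 219.158.128.0/17 -> Router H
126.237.71.202: longest match 0.0.0.0/0 -> Router U

no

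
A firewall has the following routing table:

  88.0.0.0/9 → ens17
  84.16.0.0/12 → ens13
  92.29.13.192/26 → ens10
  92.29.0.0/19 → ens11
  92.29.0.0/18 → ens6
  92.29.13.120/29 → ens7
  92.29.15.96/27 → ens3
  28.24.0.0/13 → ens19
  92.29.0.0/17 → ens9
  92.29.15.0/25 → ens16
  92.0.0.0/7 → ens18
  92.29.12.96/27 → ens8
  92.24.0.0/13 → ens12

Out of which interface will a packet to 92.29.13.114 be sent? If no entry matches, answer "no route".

ens11

Routes whose prefix contains 92.29.13.114:
  92.0.0.0/7 (92.0.0.0 - 93.255.255.255) -> ens18
  92.24.0.0/13 (92.24.0.0 - 92.31.255.255) -> ens12
  92.29.0.0/17 (92.29.0.0 - 92.29.127.255) -> ens9
  92.29.0.0/18 (92.29.0.0 - 92.29.63.255) -> ens6
  92.29.0.0/19 (92.29.0.0 - 92.29.31.255) -> ens11
More-specific entries that do NOT match:
  92.29.13.120/29 (92.29.13.120 - 92.29.13.127) does not contain 92.29.13.114
  92.29.15.96/27 (92.29.15.96 - 92.29.15.127) does not contain 92.29.13.114
  92.29.12.96/27 (92.29.12.96 - 92.29.12.127) does not contain 92.29.13.114
  92.29.13.192/26 (92.29.13.192 - 92.29.13.255) does not contain 92.29.13.114
  92.29.15.0/25 (92.29.15.0 - 92.29.15.127) does not contain 92.29.13.114
Longest matching prefix is /19 -> interface ens11.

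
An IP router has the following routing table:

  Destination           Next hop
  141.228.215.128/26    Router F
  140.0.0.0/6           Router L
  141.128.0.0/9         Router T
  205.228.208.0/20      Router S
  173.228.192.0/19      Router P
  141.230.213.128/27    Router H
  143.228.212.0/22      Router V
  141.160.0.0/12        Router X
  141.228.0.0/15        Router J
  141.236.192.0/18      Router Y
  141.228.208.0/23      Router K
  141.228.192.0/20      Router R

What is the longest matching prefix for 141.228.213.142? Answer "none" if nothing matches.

Entries matching 141.228.213.142:
  140.0.0.0/6 (140.0.0.0 - 143.255.255.255)
  141.128.0.0/9 (141.128.0.0 - 141.255.255.255)
  141.228.0.0/15 (141.228.0.0 - 141.229.255.255)
Most specific is 141.228.0.0/15.

141.228.0.0/15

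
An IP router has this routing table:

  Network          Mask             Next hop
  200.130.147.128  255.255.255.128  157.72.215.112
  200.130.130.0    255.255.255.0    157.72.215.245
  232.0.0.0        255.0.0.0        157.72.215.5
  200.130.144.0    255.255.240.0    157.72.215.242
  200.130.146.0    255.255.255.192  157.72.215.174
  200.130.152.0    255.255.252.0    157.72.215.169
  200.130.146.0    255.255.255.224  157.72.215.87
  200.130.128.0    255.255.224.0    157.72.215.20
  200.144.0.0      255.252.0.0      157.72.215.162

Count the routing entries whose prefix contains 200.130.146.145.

2

Prefixes containing 200.130.146.145:
  200.130.128.0/19 (200.130.128.0 - 200.130.159.255)
  200.130.144.0/20 (200.130.144.0 - 200.130.159.255)
Total matching entries: 2.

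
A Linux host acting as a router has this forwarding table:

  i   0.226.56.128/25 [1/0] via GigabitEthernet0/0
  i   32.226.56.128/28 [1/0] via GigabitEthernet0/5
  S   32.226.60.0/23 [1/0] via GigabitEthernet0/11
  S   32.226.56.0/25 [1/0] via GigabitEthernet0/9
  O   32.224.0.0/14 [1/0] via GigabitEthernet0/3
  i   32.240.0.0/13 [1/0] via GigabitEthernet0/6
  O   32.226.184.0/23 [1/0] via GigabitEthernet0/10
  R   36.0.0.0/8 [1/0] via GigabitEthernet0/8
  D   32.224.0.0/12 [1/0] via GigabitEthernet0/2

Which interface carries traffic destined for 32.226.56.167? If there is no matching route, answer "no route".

Routes whose prefix contains 32.226.56.167:
  32.224.0.0/12 (32.224.0.0 - 32.239.255.255) -> GigabitEthernet0/2
  32.224.0.0/14 (32.224.0.0 - 32.227.255.255) -> GigabitEthernet0/3
More-specific entries that do NOT match:
  32.226.56.128/28 (32.226.56.128 - 32.226.56.143) does not contain 32.226.56.167
  0.226.56.128/25 (0.226.56.128 - 0.226.56.255) does not contain 32.226.56.167
  32.226.56.0/25 (32.226.56.0 - 32.226.56.127) does not contain 32.226.56.167
  32.226.60.0/23 (32.226.60.0 - 32.226.61.255) does not contain 32.226.56.167
  32.226.184.0/23 (32.226.184.0 - 32.226.185.255) does not contain 32.226.56.167
Longest matching prefix is /14 -> interface GigabitEthernet0/3.

GigabitEthernet0/3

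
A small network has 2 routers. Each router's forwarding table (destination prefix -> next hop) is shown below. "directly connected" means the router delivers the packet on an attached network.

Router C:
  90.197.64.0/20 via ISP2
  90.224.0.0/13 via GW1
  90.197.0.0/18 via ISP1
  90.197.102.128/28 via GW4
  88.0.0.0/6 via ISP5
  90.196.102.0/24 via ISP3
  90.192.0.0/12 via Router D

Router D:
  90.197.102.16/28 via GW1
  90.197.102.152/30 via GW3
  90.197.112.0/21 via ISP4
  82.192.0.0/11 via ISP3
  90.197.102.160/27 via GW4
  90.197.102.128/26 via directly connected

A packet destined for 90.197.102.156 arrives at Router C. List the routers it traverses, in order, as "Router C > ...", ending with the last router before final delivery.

Router C > Router D

At Router C: longest match for 90.197.102.156 is 90.192.0.0/12 -> Router D
At Router D: longest match for 90.197.102.156 is 90.197.102.128/26 -> directly connected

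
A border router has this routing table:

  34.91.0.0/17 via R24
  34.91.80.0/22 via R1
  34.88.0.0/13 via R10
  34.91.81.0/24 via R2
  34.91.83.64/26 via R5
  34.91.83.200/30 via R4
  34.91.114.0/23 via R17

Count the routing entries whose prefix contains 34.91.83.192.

Prefixes containing 34.91.83.192:
  34.88.0.0/13 (34.88.0.0 - 34.95.255.255)
  34.91.0.0/17 (34.91.0.0 - 34.91.127.255)
  34.91.80.0/22 (34.91.80.0 - 34.91.83.255)
Total matching entries: 3.

3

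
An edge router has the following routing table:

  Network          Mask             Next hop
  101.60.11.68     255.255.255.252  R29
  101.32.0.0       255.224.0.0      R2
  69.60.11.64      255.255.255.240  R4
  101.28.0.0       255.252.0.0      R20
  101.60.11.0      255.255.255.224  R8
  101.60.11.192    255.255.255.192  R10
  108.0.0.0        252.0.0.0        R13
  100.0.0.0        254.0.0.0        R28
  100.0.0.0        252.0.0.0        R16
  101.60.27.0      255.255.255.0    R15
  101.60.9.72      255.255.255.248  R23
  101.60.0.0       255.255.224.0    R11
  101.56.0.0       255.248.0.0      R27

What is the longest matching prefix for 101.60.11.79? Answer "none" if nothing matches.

Entries matching 101.60.11.79:
  100.0.0.0/6 (100.0.0.0 - 103.255.255.255)
  100.0.0.0/7 (100.0.0.0 - 101.255.255.255)
  101.32.0.0/11 (101.32.0.0 - 101.63.255.255)
  101.56.0.0/13 (101.56.0.0 - 101.63.255.255)
  101.60.0.0/19 (101.60.0.0 - 101.60.31.255)
Most specific is 101.60.0.0/19.

101.60.0.0/19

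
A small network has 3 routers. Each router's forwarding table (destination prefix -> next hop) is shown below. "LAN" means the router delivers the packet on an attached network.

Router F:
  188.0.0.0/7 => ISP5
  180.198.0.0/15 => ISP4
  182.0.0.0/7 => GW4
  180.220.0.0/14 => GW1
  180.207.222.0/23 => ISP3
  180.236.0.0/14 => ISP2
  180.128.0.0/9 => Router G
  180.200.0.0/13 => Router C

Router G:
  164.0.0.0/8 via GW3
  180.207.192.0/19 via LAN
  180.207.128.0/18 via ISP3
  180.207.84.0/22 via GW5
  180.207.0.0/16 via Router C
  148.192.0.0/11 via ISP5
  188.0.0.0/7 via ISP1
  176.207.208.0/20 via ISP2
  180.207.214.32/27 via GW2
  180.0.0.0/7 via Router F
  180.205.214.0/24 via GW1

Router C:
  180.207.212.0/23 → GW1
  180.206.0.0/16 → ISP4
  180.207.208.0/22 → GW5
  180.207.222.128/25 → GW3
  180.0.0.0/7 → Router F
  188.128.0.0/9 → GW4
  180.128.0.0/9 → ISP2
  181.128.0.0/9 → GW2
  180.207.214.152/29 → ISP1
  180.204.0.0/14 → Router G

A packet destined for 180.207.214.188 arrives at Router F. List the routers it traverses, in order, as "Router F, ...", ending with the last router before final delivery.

At Router F: longest match for 180.207.214.188 is 180.200.0.0/13 -> Router C
At Router C: longest match for 180.207.214.188 is 180.204.0.0/14 -> Router G
At Router G: longest match for 180.207.214.188 is 180.207.192.0/19 -> LAN

Router F, Router C, Router G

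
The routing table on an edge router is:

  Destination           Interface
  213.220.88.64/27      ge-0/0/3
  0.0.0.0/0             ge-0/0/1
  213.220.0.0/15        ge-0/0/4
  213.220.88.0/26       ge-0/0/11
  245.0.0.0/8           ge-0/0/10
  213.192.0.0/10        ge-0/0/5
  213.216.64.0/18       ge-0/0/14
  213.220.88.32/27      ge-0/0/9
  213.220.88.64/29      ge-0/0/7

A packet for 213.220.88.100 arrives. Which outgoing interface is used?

Routes whose prefix contains 213.220.88.100:
  0.0.0.0/0 (default, matches everything) -> ge-0/0/1
  213.192.0.0/10 (213.192.0.0 - 213.255.255.255) -> ge-0/0/5
  213.220.0.0/15 (213.220.0.0 - 213.221.255.255) -> ge-0/0/4
More-specific entries that do NOT match:
  213.220.88.64/29 (213.220.88.64 - 213.220.88.71) does not contain 213.220.88.100
  213.220.88.64/27 (213.220.88.64 - 213.220.88.95) does not contain 213.220.88.100
  213.220.88.32/27 (213.220.88.32 - 213.220.88.63) does not contain 213.220.88.100
  213.220.88.0/26 (213.220.88.0 - 213.220.88.63) does not contain 213.220.88.100
  213.216.64.0/18 (213.216.64.0 - 213.216.127.255) does not contain 213.220.88.100
Longest matching prefix is /15 -> interface ge-0/0/4.

ge-0/0/4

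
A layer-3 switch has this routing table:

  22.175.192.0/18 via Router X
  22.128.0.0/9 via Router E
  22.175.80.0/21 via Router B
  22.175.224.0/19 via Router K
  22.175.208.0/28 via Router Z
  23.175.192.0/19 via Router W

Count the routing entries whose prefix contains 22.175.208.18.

2

Prefixes containing 22.175.208.18:
  22.128.0.0/9 (22.128.0.0 - 22.255.255.255)
  22.175.192.0/18 (22.175.192.0 - 22.175.255.255)
Total matching entries: 2.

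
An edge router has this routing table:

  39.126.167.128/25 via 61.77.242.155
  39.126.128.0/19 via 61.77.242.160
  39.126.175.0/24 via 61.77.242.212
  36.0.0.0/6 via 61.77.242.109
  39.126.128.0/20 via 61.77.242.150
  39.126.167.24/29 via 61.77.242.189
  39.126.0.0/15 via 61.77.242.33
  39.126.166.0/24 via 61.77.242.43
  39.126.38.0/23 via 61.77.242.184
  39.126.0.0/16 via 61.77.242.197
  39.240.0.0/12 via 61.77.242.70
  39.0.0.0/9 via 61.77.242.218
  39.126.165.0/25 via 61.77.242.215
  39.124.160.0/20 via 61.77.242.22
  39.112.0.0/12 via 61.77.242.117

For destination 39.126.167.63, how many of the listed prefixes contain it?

Prefixes containing 39.126.167.63:
  36.0.0.0/6 (36.0.0.0 - 39.255.255.255)
  39.0.0.0/9 (39.0.0.0 - 39.127.255.255)
  39.112.0.0/12 (39.112.0.0 - 39.127.255.255)
  39.126.0.0/15 (39.126.0.0 - 39.127.255.255)
  39.126.0.0/16 (39.126.0.0 - 39.126.255.255)
Total matching entries: 5.

5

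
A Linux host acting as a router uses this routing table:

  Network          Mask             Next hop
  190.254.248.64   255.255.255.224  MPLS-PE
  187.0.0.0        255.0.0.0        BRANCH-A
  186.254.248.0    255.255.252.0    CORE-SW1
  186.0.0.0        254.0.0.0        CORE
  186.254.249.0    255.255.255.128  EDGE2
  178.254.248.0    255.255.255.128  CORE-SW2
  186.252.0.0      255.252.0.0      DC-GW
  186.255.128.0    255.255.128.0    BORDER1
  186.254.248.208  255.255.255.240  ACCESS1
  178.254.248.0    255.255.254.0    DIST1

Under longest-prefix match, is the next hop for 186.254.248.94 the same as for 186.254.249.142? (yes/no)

yes

186.254.248.94: longest match 186.254.248.0/22 -> CORE-SW1
186.254.249.142: longest match 186.254.248.0/22 -> CORE-SW1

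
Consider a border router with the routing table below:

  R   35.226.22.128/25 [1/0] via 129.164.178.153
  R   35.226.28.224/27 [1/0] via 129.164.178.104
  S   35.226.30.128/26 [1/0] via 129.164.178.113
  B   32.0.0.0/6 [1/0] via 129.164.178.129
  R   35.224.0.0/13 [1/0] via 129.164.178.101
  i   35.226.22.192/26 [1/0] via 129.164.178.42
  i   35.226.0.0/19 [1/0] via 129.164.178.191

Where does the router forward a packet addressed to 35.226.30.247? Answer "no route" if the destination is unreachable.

129.164.178.191

Routes whose prefix contains 35.226.30.247:
  32.0.0.0/6 (32.0.0.0 - 35.255.255.255) -> 129.164.178.129
  35.224.0.0/13 (35.224.0.0 - 35.231.255.255) -> 129.164.178.101
  35.226.0.0/19 (35.226.0.0 - 35.226.31.255) -> 129.164.178.191
More-specific entries that do NOT match:
  35.226.28.224/27 (35.226.28.224 - 35.226.28.255) does not contain 35.226.30.247
  35.226.30.128/26 (35.226.30.128 - 35.226.30.191) does not contain 35.226.30.247
  35.226.22.192/26 (35.226.22.192 - 35.226.22.255) does not contain 35.226.30.247
  35.226.22.128/25 (35.226.22.128 - 35.226.22.255) does not contain 35.226.30.247
Longest matching prefix is /19 -> next hop 129.164.178.191.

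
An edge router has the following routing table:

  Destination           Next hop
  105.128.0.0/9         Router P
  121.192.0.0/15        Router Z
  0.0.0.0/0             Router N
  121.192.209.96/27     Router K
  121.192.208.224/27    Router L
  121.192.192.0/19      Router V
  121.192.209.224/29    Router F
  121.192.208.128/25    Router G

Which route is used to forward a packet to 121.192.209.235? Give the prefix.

121.192.192.0/19

Entries matching 121.192.209.235:
  0.0.0.0/0 (default, matches everything)
  121.192.0.0/15 (121.192.0.0 - 121.193.255.255)
  121.192.192.0/19 (121.192.192.0 - 121.192.223.255)
Most specific is 121.192.192.0/19.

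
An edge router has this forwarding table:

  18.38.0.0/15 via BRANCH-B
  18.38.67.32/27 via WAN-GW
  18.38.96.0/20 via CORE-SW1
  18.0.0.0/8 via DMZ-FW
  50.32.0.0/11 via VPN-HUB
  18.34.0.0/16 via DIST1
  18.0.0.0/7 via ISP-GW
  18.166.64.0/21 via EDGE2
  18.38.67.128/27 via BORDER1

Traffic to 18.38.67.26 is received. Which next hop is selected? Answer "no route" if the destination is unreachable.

BRANCH-B

Routes whose prefix contains 18.38.67.26:
  18.0.0.0/7 (18.0.0.0 - 19.255.255.255) -> ISP-GW
  18.0.0.0/8 (18.0.0.0 - 18.255.255.255) -> DMZ-FW
  18.38.0.0/15 (18.38.0.0 - 18.39.255.255) -> BRANCH-B
More-specific entries that do NOT match:
  18.38.67.32/27 (18.38.67.32 - 18.38.67.63) does not contain 18.38.67.26
  18.38.67.128/27 (18.38.67.128 - 18.38.67.159) does not contain 18.38.67.26
  18.166.64.0/21 (18.166.64.0 - 18.166.71.255) does not contain 18.38.67.26
  18.38.96.0/20 (18.38.96.0 - 18.38.111.255) does not contain 18.38.67.26
  18.34.0.0/16 (18.34.0.0 - 18.34.255.255) does not contain 18.38.67.26
Longest matching prefix is /15 -> next hop BRANCH-B.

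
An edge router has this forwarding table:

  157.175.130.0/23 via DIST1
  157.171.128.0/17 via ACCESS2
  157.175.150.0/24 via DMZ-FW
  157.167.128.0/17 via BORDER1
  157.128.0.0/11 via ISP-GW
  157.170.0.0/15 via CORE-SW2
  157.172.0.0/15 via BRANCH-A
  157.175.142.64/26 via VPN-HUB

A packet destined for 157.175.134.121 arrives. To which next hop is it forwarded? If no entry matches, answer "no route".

No entry's prefix contains 157.175.134.121; there is no default route.

no route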